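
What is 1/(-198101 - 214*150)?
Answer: -1/230201 ≈ -4.3440e-6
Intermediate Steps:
1/(-198101 - 214*150) = 1/(-198101 - 32100) = 1/(-230201) = -1/230201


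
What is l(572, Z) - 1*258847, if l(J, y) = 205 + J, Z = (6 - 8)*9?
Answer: -258070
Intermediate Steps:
Z = -18 (Z = -2*9 = -18)
l(572, Z) - 1*258847 = (205 + 572) - 1*258847 = 777 - 258847 = -258070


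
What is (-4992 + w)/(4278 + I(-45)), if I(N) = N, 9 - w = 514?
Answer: -5497/4233 ≈ -1.2986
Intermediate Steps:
w = -505 (w = 9 - 1*514 = 9 - 514 = -505)
(-4992 + w)/(4278 + I(-45)) = (-4992 - 505)/(4278 - 45) = -5497/4233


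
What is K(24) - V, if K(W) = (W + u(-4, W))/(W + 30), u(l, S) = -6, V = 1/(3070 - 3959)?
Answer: 892/2667 ≈ 0.33446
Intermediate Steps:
V = -1/889 (V = 1/(-889) = -1/889 ≈ -0.0011249)
K(W) = (-6 + W)/(30 + W) (K(W) = (W - 6)/(W + 30) = (-6 + W)/(30 + W))
K(24) - V = (-6 + 24)/(30 + 24) - 1*(-1/889) = 18/54 + 1/889 = (1/54)*18 + 1/889 = ⅓ + 1/889 = 892/2667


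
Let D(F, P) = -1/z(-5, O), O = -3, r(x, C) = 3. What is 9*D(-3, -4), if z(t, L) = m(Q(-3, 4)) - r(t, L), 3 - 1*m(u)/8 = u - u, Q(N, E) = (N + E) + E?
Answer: -3/7 ≈ -0.42857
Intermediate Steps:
Q(N, E) = N + 2*E (Q(N, E) = (E + N) + E = N + 2*E)
m(u) = 24 (m(u) = 24 - 8*(u - u) = 24 - 8*0 = 24 + 0 = 24)
z(t, L) = 21 (z(t, L) = 24 - 1*3 = 24 - 3 = 21)
D(F, P) = -1/21
9*D(-3, -4) = 9*(-1/21) = -3/7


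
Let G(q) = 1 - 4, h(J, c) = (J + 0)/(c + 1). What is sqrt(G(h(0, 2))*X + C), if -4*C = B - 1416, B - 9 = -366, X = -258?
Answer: 3*sqrt(541)/2 ≈ 34.889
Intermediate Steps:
B = -357 (B = 9 - 366 = -357)
h(J, c) = J/(1 + c)
G(q) = -3
C = 1773/4 (C = -(-357 - 1416)/4 = -1/4*(-1773) = 1773/4 ≈ 443.25)
sqrt(G(h(0, 2))*X + C) = sqrt(-3*(-258) + 1773/4) = sqrt(774 + 1773/4) = sqrt(4869/4) = 3*sqrt(541)/2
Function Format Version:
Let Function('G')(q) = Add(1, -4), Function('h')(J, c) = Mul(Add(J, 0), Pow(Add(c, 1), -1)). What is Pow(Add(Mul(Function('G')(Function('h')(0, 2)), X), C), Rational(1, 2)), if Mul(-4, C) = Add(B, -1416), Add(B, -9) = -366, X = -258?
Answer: Mul(Rational(3, 2), Pow(541, Rational(1, 2))) ≈ 34.889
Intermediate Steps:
B = -357 (B = Add(9, -366) = -357)
Function('h')(J, c) = Mul(J, Pow(Add(1, c), -1))
Function('G')(q) = -3
C = Rational(1773, 4) (C = Mul(Rational(-1, 4), Add(-357, -1416)) = Mul(Rational(-1, 4), -1773) = Rational(1773, 4) ≈ 443.25)
Pow(Add(Mul(Function('G')(Function('h')(0, 2)), X), C), Rational(1, 2)) = Pow(Add(Mul(-3, -258), Rational(1773, 4)), Rational(1, 2)) = Pow(Add(774, Rational(1773, 4)), Rational(1, 2)) = Pow(Rational(4869, 4), Rational(1, 2)) = Mul(Rational(3, 2), Pow(541, Rational(1, 2)))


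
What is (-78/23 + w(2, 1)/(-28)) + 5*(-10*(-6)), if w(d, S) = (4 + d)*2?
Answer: 47685/161 ≈ 296.18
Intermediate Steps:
w(d, S) = 8 + 2*d
(-78/23 + w(2, 1)/(-28)) + 5*(-10*(-6)) = (-78/23 + (8 + 2*2)/(-28)) + 5*(-10*(-6)) = (-78*1/23 + (8 + 4)*(-1/28)) + 5*60 = (-78/23 + 12*(-1/28)) + 300 = (-78/23 - 3/7) + 300 = -615/161 + 300 = 47685/161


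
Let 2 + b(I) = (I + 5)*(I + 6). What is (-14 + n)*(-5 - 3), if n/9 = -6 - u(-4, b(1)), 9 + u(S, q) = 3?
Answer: 112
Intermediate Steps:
b(I) = -2 + (5 + I)*(6 + I) (b(I) = -2 + (I + 5)*(I + 6) = -2 + (5 + I)*(6 + I))
u(S, q) = -6 (u(S, q) = -9 + 3 = -6)
n = 0 (n = 9*(-6 - 1*(-6)) = 9*(-6 + 6) = 9*0 = 0)
(-14 + n)*(-5 - 3) = (-14 + 0)*(-5 - 3) = -14*(-8) = 112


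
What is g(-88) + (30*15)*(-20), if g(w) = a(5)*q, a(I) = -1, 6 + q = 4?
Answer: -8998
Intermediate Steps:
q = -2 (q = -6 + 4 = -2)
g(w) = 2 (g(w) = -1*(-2) = 2)
g(-88) + (30*15)*(-20) = 2 + (30*15)*(-20) = 2 + 450*(-20) = 2 - 9000 = -8998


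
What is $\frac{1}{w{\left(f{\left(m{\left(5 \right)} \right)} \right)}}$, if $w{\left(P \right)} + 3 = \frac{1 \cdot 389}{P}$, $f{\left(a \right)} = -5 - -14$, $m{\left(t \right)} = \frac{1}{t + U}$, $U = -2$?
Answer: $\frac{9}{362} \approx 0.024862$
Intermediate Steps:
$m{\left(t \right)} = \frac{1}{-2 + t}$ ($m{\left(t \right)} = \frac{1}{t - 2} = \frac{1}{-2 + t}$)
$f{\left(a \right)} = 9$ ($f{\left(a \right)} = -5 + 14 = 9$)
$w{\left(P \right)} = -3 + \frac{389}{P}$ ($w{\left(P \right)} = -3 + \frac{1 \cdot 389}{P} = -3 + \frac{389}{P}$)
$\frac{1}{w{\left(f{\left(m{\left(5 \right)} \right)} \right)}} = \frac{1}{-3 + \frac{389}{9}} = \frac{1}{\frac{362}{9}} = \frac{9}{362}$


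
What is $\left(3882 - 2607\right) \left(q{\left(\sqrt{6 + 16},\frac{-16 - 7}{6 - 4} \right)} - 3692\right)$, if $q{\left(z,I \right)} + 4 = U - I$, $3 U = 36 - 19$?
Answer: $- \frac{9381025}{2} \approx -4.6905 \cdot 10^{6}$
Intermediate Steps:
$U = \frac{17}{3}$ ($U = \frac{36 - 19}{3} = \frac{1}{3} \cdot 17 = \frac{17}{3} \approx 5.6667$)
$q{\left(z,I \right)} = \frac{5}{3} - I$ ($q{\left(z,I \right)} = -4 - \left(- \frac{17}{3} + I\right) = \frac{5}{3} - I$)
$\left(3882 - 2607\right) \left(q{\left(\sqrt{6 + 16},\frac{-16 - 7}{6 - 4} \right)} - 3692\right) = \left(3882 - 2607\right) \left(\left(\frac{5}{3} - \frac{-16 - 7}{6 - 4}\right) - 3692\right) = 1275 \left(\left(\frac{5}{3} - - \frac{23}{2}\right) - 3692\right) = 1275 \left(\left(\frac{5}{3} + \frac{23}{2}\right) - 3692\right) = 1275 \left(\frac{79}{6} - 3692\right) = 1275 \left(- \frac{22073}{6}\right) = - \frac{9381025}{2}$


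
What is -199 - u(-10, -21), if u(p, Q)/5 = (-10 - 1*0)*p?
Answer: -699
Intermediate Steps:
u(p, Q) = -50*p (u(p, Q) = 5*((-10 - 1*0)*p) = 5*((-10 + 0)*p) = 5*(-10*p) = -50*p)
-199 - u(-10, -21) = -199 - (-50)*(-10) = -199 - 1*500 = -199 - 500 = -699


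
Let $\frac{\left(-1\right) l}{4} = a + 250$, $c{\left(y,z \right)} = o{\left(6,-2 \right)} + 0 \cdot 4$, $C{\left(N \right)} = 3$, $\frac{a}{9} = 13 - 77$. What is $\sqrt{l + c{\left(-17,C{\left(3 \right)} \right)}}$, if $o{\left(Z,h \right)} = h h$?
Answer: $2 \sqrt{327} \approx 36.166$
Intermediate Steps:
$o{\left(Z,h \right)} = h^{2}$
$a = -576$ ($a = 9 \left(13 - 77\right) = 9 \left(-64\right) = -576$)
$c{\left(y,z \right)} = 4$ ($c{\left(y,z \right)} = \left(-2\right)^{2} + 0 \cdot 4 = 4 + 0 = 4$)
$l = 1304$ ($l = - 4 \left(-576 + 250\right) = \left(-4\right) \left(-326\right) = 1304$)
$\sqrt{l + c{\left(-17,C{\left(3 \right)} \right)}} = \sqrt{1304 + 4} = \sqrt{1308} = 2 \sqrt{327}$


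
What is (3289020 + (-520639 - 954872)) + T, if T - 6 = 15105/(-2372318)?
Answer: 4302234262665/2372318 ≈ 1.8135e+6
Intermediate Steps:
T = 14218803/2372318 (T = 6 + 15105/(-2372318) = 6 + 15105*(-1/2372318) = 6 - 15105/2372318 = 14218803/2372318 ≈ 5.9936)
(3289020 + (-520639 - 954872)) + T = (3289020 + (-520639 - 954872)) + 14218803/2372318 = (3289020 - 1475511) + 14218803/2372318 = 1813509 + 14218803/2372318 = 4302234262665/2372318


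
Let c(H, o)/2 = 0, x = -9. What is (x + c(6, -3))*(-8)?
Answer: 72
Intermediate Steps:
c(H, o) = 0 (c(H, o) = 2*0 = 0)
(x + c(6, -3))*(-8) = (-9 + 0)*(-8) = -9*(-8) = 72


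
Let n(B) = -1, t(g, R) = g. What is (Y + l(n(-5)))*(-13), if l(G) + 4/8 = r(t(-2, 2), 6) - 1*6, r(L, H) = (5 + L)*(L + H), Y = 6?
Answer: -299/2 ≈ -149.50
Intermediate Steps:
r(L, H) = (5 + L)*(H + L)
l(G) = 11/2 (l(G) = -½ + (((-2)² + 5*6 + 5*(-2) + 6*(-2)) - 1*6) = -½ + ((4 + 30 - 10 - 12) - 6) = -½ + (12 - 6) = -½ + 6 = 11/2)
(Y + l(n(-5)))*(-13) = (6 + 11/2)*(-13) = (23/2)*(-13) = -299/2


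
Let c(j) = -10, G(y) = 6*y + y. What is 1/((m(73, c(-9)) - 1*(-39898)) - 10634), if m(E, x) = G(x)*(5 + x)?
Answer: 1/29614 ≈ 3.3768e-5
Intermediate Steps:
G(y) = 7*y
m(E, x) = 7*x*(5 + x) (m(E, x) = (7*x)*(5 + x) = 7*x*(5 + x))
1/((m(73, c(-9)) - 1*(-39898)) - 10634) = 1/((7*(-10)*(5 - 10) - 1*(-39898)) - 10634) = 1/((7*(-10)*(-5) + 39898) - 10634) = 1/((350 + 39898) - 10634) = 1/(40248 - 10634) = 1/29614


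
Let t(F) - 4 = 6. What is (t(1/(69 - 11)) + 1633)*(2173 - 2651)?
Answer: -785354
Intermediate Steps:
t(F) = 10 (t(F) = 4 + 6 = 10)
(t(1/(69 - 11)) + 1633)*(2173 - 2651) = (10 + 1633)*(2173 - 2651) = 1643*(-478) = -785354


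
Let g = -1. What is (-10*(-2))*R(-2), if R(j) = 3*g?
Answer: -60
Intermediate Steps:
R(j) = -3 (R(j) = 3*(-1) = -3)
(-10*(-2))*R(-2) = -10*(-2)*(-3) = 20*(-3) = -60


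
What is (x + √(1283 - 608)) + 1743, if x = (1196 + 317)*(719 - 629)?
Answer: 137913 + 15*√3 ≈ 1.3794e+5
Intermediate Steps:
x = 136170 (x = 1513*90 = 136170)
(x + √(1283 - 608)) + 1743 = (136170 + √(1283 - 608)) + 1743 = (136170 + √675) + 1743 = (136170 + 15*√3) + 1743 = 137913 + 15*√3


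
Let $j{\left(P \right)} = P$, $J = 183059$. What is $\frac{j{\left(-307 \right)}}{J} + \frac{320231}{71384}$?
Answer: $\frac{58599251741}{13067483656} \approx 4.4844$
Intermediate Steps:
$\frac{j{\left(-307 \right)}}{J} + \frac{320231}{71384} = - \frac{307}{183059} + \frac{320231}{71384} = \frac{58599251741}{13067483656}$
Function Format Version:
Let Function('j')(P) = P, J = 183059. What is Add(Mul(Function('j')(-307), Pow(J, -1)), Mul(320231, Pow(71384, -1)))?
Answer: Rational(58599251741, 13067483656) ≈ 4.4844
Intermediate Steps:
Add(Mul(Function('j')(-307), Pow(J, -1)), Mul(320231, Pow(71384, -1))) = Add(Mul(-307, Pow(183059, -1)), Mul(320231, Pow(71384, -1))) = Add(Mul(-307, Rational(1, 183059)), Mul(320231, Rational(1, 71384))) = Add(Rational(-307, 183059), Rational(320231, 71384)) = Rational(58599251741, 13067483656)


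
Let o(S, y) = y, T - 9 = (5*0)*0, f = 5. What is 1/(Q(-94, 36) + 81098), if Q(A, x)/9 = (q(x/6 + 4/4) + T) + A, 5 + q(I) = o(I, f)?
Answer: 1/80333 ≈ 1.2448e-5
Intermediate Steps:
T = 9 (T = 9 + (5*0)*0 = 9 + 0*0 = 9 + 0 = 9)
q(I) = 0 (q(I) = -5 + 5 = 0)
Q(A, x) = 81 + 9*A (Q(A, x) = 9*((0 + 9) + A) = 9*(9 + A) = 81 + 9*A)
1/(Q(-94, 36) + 81098) = 1/((81 + 9*(-94)) + 81098) = 1/((81 - 846) + 81098) = 1/(-765 + 81098) = 1/80333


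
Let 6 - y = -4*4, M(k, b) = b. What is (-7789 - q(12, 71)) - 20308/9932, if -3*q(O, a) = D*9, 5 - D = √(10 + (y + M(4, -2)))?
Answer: -19307919/2483 - 3*√30 ≈ -7792.5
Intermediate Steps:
y = 22 (y = 6 - (-4)*4 = 6 - 1*(-16) = 6 + 16 = 22)
D = 5 - √30 (D = 5 - √(10 + (22 - 2)) = 5 - √(10 + 20) = 5 - √30 ≈ -0.47723)
q(O, a) = -15 + 3*√30 (q(O, a) = -(5 - √30)*9/3 = -(45 - 9*√30)/3 = -15 + 3*√30)
(-7789 - q(12, 71)) - 20308/9932 = (-7789 - (-15 + 3*√30)) - 20308/9932 = (-7789 + (15 - 3*√30)) - 20308/9932 = (-7774 - 3*√30) - 1*5077/2483 = (-7774 - 3*√30) - 5077/2483 = -19307919/2483 - 3*√30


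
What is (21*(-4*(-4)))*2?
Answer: 672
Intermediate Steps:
(21*(-4*(-4)))*2 = (21*16)*2 = 336*2 = 672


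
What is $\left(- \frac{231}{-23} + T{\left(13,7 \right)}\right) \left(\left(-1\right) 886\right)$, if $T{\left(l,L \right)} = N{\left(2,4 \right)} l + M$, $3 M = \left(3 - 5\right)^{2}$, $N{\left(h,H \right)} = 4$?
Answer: $- \frac{3874478}{69} \approx -56152.0$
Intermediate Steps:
$M = \frac{4}{3}$ ($M = \frac{\left(3 - 5\right)^{2}}{3} = \frac{\left(-2\right)^{2}}{3} = \frac{1}{3} \cdot 4 = \frac{4}{3} \approx 1.3333$)
$T{\left(l,L \right)} = \frac{4}{3} + 4 l$ ($T{\left(l,L \right)} = 4 l + \frac{4}{3} = \frac{4}{3} + 4 l$)
$\left(- \frac{231}{-23} + T{\left(13,7 \right)}\right) \left(\left(-1\right) 886\right) = \left(- \frac{231}{-23} + \left(\frac{4}{3} + 4 \cdot 13\right)\right) \left(\left(-1\right) 886\right) = \left(\left(-231\right) \left(- \frac{1}{23}\right) + \left(\frac{4}{3} + 52\right)\right) \left(-886\right) = \left(\frac{231}{23} + \frac{160}{3}\right) \left(-886\right) = \frac{4373}{69} \left(-886\right) = - \frac{3874478}{69}$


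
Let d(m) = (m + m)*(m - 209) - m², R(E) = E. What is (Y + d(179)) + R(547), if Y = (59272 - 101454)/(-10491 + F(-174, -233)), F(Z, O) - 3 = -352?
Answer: -228887189/5420 ≈ -42230.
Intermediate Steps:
F(Z, O) = -349 (F(Z, O) = 3 - 352 = -349)
d(m) = -m² + 2*m*(-209 + m) (d(m) = (2*m)*(-209 + m) - m² = 2*m*(-209 + m) - m² = -m² + 2*m*(-209 + m))
Y = 21091/5420 (Y = (59272 - 101454)/(-10491 - 349) = -42182/(-10840) = -42182*(-1/10840) = 21091/5420 ≈ 3.8913)
(Y + d(179)) + R(547) = (21091/5420 + 179*(-418 + 179)) + 547 = (21091/5420 + 179*(-239)) + 547 = (21091/5420 - 42781) + 547 = -231851929/5420 + 547 = -228887189/5420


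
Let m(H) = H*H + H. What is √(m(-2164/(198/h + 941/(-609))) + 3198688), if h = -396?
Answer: 2*√6700468099366/2491 ≈ 2078.3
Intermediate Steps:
m(H) = H + H² (m(H) = H² + H = H + H²)
√(m(-2164/(198/h + 941/(-609))) + 3198688) = √((-2164/(198/(-396) + 941/(-609)))*(1 - 2164/(198/(-396) + 941/(-609))) + 3198688) = √((-2164/(198*(-1/396) + 941*(-1/609)))*(1 - 2164/(198*(-1/396) + 941*(-1/609))) + 3198688) = √((-2164/(-½ - 941/609))*(1 - 2164/(-½ - 941/609)) + 3198688) = √((-2164/(-2491/1218))*(1 - 2164/(-2491/1218)) + 3198688) = √((-2164*(-1218/2491))*(1 - 2164*(-1218/2491)) + 3198688) = √(2635752*(1 + 2635752/2491)/2491 + 3198688) = √((2635752/2491)*(2638243/2491) + 3198688) = √(6953754263736/6205081 + 3198688) = √(26801872397464/6205081) = 2*√6700468099366/2491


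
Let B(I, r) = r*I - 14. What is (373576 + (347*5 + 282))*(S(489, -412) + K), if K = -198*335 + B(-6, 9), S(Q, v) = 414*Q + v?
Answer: 50943932148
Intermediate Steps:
S(Q, v) = v + 414*Q
B(I, r) = -14 + I*r (B(I, r) = I*r - 14 = -14 + I*r)
K = -66398 (K = -198*335 + (-14 - 6*9) = -66330 + (-14 - 54) = -66330 - 68 = -66398)
(373576 + (347*5 + 282))*(S(489, -412) + K) = (373576 + (347*5 + 282))*((-412 + 414*489) - 66398) = (373576 + (1735 + 282))*((-412 + 202446) - 66398) = (373576 + 2017)*(202034 - 66398) = 375593*135636 = 50943932148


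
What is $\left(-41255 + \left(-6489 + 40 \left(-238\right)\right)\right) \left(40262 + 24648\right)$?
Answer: $-3717006240$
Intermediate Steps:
$\left(-41255 + \left(-6489 + 40 \left(-238\right)\right)\right) \left(40262 + 24648\right) = \left(-41255 - 16009\right) 64910 = \left(-57264\right) 64910 = -3717006240$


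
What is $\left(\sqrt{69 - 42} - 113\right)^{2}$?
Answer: $12796 - 678 \sqrt{3} \approx 11622.0$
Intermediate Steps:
$\left(\sqrt{69 - 42} - 113\right)^{2} = \left(\sqrt{27} - 113\right)^{2} = \left(3 \sqrt{3} - 113\right)^{2} = \left(-113 + 3 \sqrt{3}\right)^{2}$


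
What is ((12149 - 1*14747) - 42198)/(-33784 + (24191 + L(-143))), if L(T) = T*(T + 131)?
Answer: 44796/7877 ≈ 5.6869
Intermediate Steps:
L(T) = T*(131 + T)
((12149 - 1*14747) - 42198)/(-33784 + (24191 + L(-143))) = ((12149 - 1*14747) - 42198)/(-33784 + (24191 - 143*(131 - 143))) = ((12149 - 14747) - 42198)/(-33784 + (24191 - 143*(-12))) = (-2598 - 42198)/(-33784 + (24191 + 1716)) = -44796/(-33784 + 25907) = -44796/(-7877) = -44796*(-1/7877) = 44796/7877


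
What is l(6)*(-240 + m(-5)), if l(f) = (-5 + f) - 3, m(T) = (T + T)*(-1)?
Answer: 460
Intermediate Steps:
m(T) = -2*T (m(T) = (2*T)*(-1) = -2*T)
l(f) = -8 + f
l(6)*(-240 + m(-5)) = (-8 + 6)*(-240 - 2*(-5)) = -2*(-240 + 10) = -2*(-230) = 460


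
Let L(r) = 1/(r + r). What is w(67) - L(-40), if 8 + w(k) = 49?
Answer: 3281/80 ≈ 41.013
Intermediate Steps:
L(r) = 1/(2*r)
w(k) = 41 (w(k) = -8 + 49 = 41)
w(67) - L(-40) = 41 - 1/(2*(-40)) = 41 - (-1)/(2*40) = 41 - 1*(-1/80) = 41 + 1/80 = 3281/80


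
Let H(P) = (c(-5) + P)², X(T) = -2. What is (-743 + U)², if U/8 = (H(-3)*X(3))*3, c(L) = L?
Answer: 14554225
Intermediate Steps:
H(P) = (-5 + P)²
U = -3072 (U = 8*(((-5 - 3)²*(-2))*3) = 8*(((-8)²*(-2))*3) = 8*((64*(-2))*3) = 8*(-128*3) = 8*(-384) = -3072)
(-743 + U)² = (-743 - 3072)² = (-3815)² = 14554225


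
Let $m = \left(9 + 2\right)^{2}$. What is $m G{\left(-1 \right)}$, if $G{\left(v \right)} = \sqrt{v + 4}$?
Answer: $121 \sqrt{3} \approx 209.58$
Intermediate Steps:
$m = 121$ ($m = 11^{2} = 121$)
$G{\left(v \right)} = \sqrt{4 + v}$
$m G{\left(-1 \right)} = 121 \sqrt{4 - 1} = 121 \sqrt{3}$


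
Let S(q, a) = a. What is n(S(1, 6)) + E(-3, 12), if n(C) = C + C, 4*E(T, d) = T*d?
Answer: 3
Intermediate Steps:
E(T, d) = T*d/4 (E(T, d) = (T*d)/4 = T*d/4)
n(C) = 2*C
n(S(1, 6)) + E(-3, 12) = 2*6 + (¼)*(-3)*12 = 12 - 9 = 3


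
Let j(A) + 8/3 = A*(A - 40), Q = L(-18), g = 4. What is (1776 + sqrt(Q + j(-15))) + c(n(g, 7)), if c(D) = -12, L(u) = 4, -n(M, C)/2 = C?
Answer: 1764 + sqrt(7437)/3 ≈ 1792.7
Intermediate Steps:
n(M, C) = -2*C
Q = 4
j(A) = -8/3 + A*(-40 + A) (j(A) = -8/3 + A*(A - 40) = -8/3 + A*(-40 + A))
(1776 + sqrt(Q + j(-15))) + c(n(g, 7)) = (1776 + sqrt(4 + (-8/3 + (-15)**2 - 40*(-15)))) - 12 = (1776 + sqrt(4 + (-8/3 + 225 + 600))) - 12 = (1776 + sqrt(4 + 2467/3)) - 12 = (1776 + sqrt(2479/3)) - 12 = (1776 + sqrt(7437)/3) - 12 = 1764 + sqrt(7437)/3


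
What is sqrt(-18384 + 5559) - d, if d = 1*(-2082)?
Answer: 2082 + 15*I*sqrt(57) ≈ 2082.0 + 113.25*I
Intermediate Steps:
d = -2082
sqrt(-18384 + 5559) - d = sqrt(-18384 + 5559) - 1*(-2082) = sqrt(-12825) + 2082 = 15*I*sqrt(57) + 2082 = 2082 + 15*I*sqrt(57)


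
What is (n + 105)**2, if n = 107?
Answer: 44944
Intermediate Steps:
(n + 105)**2 = (107 + 105)**2 = 212**2 = 44944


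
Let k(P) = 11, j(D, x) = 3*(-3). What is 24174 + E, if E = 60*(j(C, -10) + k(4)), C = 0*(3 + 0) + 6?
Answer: 24294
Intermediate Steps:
C = 6 (C = 0*3 + 6 = 0 + 6 = 6)
j(D, x) = -9
E = 120 (E = 60*(-9 + 11) = 60*2 = 120)
24174 + E = 24174 + 120 = 24294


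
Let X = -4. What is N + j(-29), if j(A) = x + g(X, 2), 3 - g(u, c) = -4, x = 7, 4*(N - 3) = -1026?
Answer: -479/2 ≈ -239.50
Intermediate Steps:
N = -507/2 (N = 3 + (¼)*(-1026) = 3 - 513/2 = -507/2 ≈ -253.50)
g(u, c) = 7 (g(u, c) = 3 - 1*(-4) = 3 + 4 = 7)
j(A) = 14 (j(A) = 7 + 7 = 14)
N + j(-29) = -507/2 + 14 = -479/2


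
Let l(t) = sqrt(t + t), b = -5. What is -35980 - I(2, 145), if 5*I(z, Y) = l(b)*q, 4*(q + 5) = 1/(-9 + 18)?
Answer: -35980 + 179*I*sqrt(10)/180 ≈ -35980.0 + 3.1447*I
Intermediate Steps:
q = -179/36 (q = -5 + 1/(4*(-9 + 18)) = -5 + (1/4)/9 = -5 + (1/4)*(1/9) = -5 + 1/36 = -179/36 ≈ -4.9722)
l(t) = sqrt(2)*sqrt(t) (l(t) = sqrt(2*t) = sqrt(2)*sqrt(t))
I(z, Y) = -179*I*sqrt(10)/180 (I(z, Y) = ((sqrt(2)*sqrt(-5))*(-179/36))/5 = ((sqrt(2)*(I*sqrt(5)))*(-179/36))/5 = ((I*sqrt(10))*(-179/36))/5 = (-179*I*sqrt(10)/36)/5 = -179*I*sqrt(10)/180)
-35980 - I(2, 145) = -35980 - (-179)*I*sqrt(10)/180 = -35980 + 179*I*sqrt(10)/180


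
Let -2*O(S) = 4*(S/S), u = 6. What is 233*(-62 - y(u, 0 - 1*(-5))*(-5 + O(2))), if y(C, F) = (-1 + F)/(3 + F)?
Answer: -27261/2 ≈ -13631.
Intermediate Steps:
y(C, F) = (-1 + F)/(3 + F)
O(S) = -2 (O(S) = -2*S/S = -2)
233*(-62 - y(u, 0 - 1*(-5))*(-5 + O(2))) = 233*(-62 - (-1 + (0 - 1*(-5)))/(3 + (0 - 1*(-5)))*(-5 - 2)) = 233*(-62 - (-1 + (0 + 5))/(3 + (0 + 5))*(-7)) = 233*(-62 - (-1 + 5)/(3 + 5)*(-7)) = 233*(-62 - 4/8*(-7)) = 233*(-62 - (⅛)*4*(-7)) = 233*(-62 - (-7)/2) = 233*(-62 - 1*(-7/2)) = 233*(-62 + 7/2) = 233*(-117/2) = -27261/2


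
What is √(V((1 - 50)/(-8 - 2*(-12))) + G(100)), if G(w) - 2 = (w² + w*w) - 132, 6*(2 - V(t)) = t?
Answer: √11446566/24 ≈ 140.97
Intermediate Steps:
V(t) = 2 - t/6
G(w) = -130 + 2*w² (G(w) = 2 + ((w² + w*w) - 132) = 2 + ((w² + w²) - 132) = 2 + (2*w² - 132) = 2 + (-132 + 2*w²) = -130 + 2*w²)
√(V((1 - 50)/(-8 - 2*(-12))) + G(100)) = √((2 - (1 - 50)/(6*(-8 - 2*(-12)))) + (-130 + 2*100²)) = √((2 - (-49)/(6*(-8 + 24))) + (-130 + 2*10000)) = √((2 - (-49)/(6*16)) + (-130 + 20000)) = √((2 - (-49)/(6*16)) + 19870) = √((2 - ⅙*(-49/16)) + 19870) = √((2 + 49/96) + 19870) = √(241/96 + 19870) = √(1907761/96) = √11446566/24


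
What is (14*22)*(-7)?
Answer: -2156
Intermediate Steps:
(14*22)*(-7) = 308*(-7) = -2156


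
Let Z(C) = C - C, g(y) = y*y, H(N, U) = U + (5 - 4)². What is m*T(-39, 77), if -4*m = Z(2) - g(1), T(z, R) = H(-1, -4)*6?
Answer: -9/2 ≈ -4.5000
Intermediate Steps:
H(N, U) = 1 + U (H(N, U) = U + 1² = U + 1 = 1 + U)
g(y) = y²
Z(C) = 0
T(z, R) = -18 (T(z, R) = (1 - 4)*6 = -3*6 = -18)
m = ¼ (m = -(0 - 1*1²)/4 = -(0 - 1*1)/4 = -(0 - 1)/4 = -¼*(-1) = ¼ ≈ 0.25000)
m*T(-39, 77) = (¼)*(-18) = -9/2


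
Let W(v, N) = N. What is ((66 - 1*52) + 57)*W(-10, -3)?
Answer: -213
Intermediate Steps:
((66 - 1*52) + 57)*W(-10, -3) = ((66 - 1*52) + 57)*(-3) = ((66 - 52) + 57)*(-3) = (14 + 57)*(-3) = 71*(-3) = -213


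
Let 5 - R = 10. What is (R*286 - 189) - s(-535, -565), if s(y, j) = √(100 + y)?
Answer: -1619 - I*√435 ≈ -1619.0 - 20.857*I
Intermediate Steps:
R = -5 (R = 5 - 1*10 = 5 - 10 = -5)
(R*286 - 189) - s(-535, -565) = (-5*286 - 189) - √(100 - 535) = (-1430 - 189) - √(-435) = -1619 - I*√435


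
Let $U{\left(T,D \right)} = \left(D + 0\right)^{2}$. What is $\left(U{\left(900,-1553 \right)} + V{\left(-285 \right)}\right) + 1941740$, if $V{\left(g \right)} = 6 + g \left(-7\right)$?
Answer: $4355550$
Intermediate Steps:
$U{\left(T,D \right)} = D^{2}$
$V{\left(g \right)} = 6 - 7 g$
$\left(U{\left(900,-1553 \right)} + V{\left(-285 \right)}\right) + 1941740 = \left(\left(-1553\right)^{2} + \left(6 - -1995\right)\right) + 1941740 = \left(2411809 + \left(6 + 1995\right)\right) + 1941740 = \left(2411809 + 2001\right) + 1941740 = 2413810 + 1941740 = 4355550$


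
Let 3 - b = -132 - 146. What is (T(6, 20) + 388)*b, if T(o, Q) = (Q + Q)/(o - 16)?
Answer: 107904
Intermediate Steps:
T(o, Q) = 2*Q/(-16 + o) (T(o, Q) = (2*Q)/(-16 + o) = 2*Q/(-16 + o))
b = 281 (b = 3 - (-132 - 146) = 3 - 1*(-278) = 3 + 278 = 281)
(T(6, 20) + 388)*b = (2*20/(-16 + 6) + 388)*281 = (2*20/(-10) + 388)*281 = (2*20*(-1/10) + 388)*281 = (-4 + 388)*281 = 384*281 = 107904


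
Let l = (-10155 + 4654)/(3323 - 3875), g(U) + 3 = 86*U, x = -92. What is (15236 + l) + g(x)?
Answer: 4046693/552 ≈ 7331.0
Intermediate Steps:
g(U) = -3 + 86*U
l = 5501/552 (l = -5501/(-552) = -5501*(-1/552) = 5501/552 ≈ 9.9656)
(15236 + l) + g(x) = (15236 + 5501/552) + (-3 + 86*(-92)) = 8415773/552 + (-3 - 7912) = 8415773/552 - 7915 = 4046693/552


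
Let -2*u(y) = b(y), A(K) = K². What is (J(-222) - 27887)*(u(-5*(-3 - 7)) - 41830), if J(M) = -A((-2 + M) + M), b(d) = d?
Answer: 9492839565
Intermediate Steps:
u(y) = -y/2
J(M) = -(-2 + 2*M)² (J(M) = -((-2 + M) + M)² = -(-2 + 2*M)²)
(J(-222) - 27887)*(u(-5*(-3 - 7)) - 41830) = (-4*(-1 - 222)² - 27887)*(-(-5)*(-3 - 7)/2 - 41830) = (-4*(-223)² - 27887)*(-(-5)*(-10)/2 - 41830) = (-4*49729 - 27887)*(-½*50 - 41830) = (-198916 - 27887)*(-25 - 41830) = -226803*(-41855) = 9492839565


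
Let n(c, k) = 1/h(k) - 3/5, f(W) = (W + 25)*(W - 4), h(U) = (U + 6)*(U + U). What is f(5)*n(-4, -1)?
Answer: -21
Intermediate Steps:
h(U) = 2*U*(6 + U) (h(U) = (6 + U)*(2*U) = 2*U*(6 + U))
f(W) = (-4 + W)*(25 + W) (f(W) = (25 + W)*(-4 + W) = (-4 + W)*(25 + W))
n(c, k) = -⅗ + 1/(2*k*(6 + k)) (n(c, k) = 1/(2*k*(6 + k)) - 3/5 = 1*(1/(2*k*(6 + k))) - 3*⅕ = 1/(2*k*(6 + k)) - ⅗ = -⅗ + 1/(2*k*(6 + k)))
f(5)*n(-4, -1) = (-100 + 5² + 21*5)*((⅒)*(5 - 6*(-1)*(6 - 1))/(-1*(6 - 1))) = (-100 + 25 + 105)*((⅒)*(-1)*(5 - 6*(-1)*5)/5) = 30*((⅒)*(-1)*(⅕)*(5 + 30)) = 30*((⅒)*(-1)*(⅕)*35) = 30*(-7/10) = -21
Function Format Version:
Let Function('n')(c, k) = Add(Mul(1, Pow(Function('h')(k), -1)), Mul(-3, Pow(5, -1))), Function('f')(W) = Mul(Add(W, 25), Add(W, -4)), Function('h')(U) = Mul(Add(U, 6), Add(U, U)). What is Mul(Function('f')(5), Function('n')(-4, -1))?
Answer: -21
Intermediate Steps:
Function('h')(U) = Mul(2, U, Add(6, U)) (Function('h')(U) = Mul(Add(6, U), Mul(2, U)) = Mul(2, U, Add(6, U)))
Function('f')(W) = Mul(Add(-4, W), Add(25, W)) (Function('f')(W) = Mul(Add(25, W), Add(-4, W)) = Mul(Add(-4, W), Add(25, W)))
Function('n')(c, k) = Add(Rational(-3, 5), Mul(Rational(1, 2), Pow(k, -1), Pow(Add(6, k), -1))) (Function('n')(c, k) = Add(Mul(1, Pow(Mul(2, k, Add(6, k)), -1)), Mul(-3, Pow(5, -1))) = Add(Mul(1, Mul(Rational(1, 2), Pow(k, -1), Pow(Add(6, k), -1))), Mul(-3, Rational(1, 5))) = Add(Mul(Rational(1, 2), Pow(k, -1), Pow(Add(6, k), -1)), Rational(-3, 5)) = Add(Rational(-3, 5), Mul(Rational(1, 2), Pow(k, -1), Pow(Add(6, k), -1))))
Mul(Function('f')(5), Function('n')(-4, -1)) = Mul(Add(-100, Pow(5, 2), Mul(21, 5)), Mul(Rational(1, 10), Pow(-1, -1), Pow(Add(6, -1), -1), Add(5, Mul(-6, -1, Add(6, -1))))) = Mul(Add(-100, 25, 105), Mul(Rational(1, 10), -1, Pow(5, -1), Add(5, Mul(-6, -1, 5)))) = Mul(30, Mul(Rational(1, 10), -1, Rational(1, 5), Add(5, 30))) = Mul(30, Mul(Rational(1, 10), -1, Rational(1, 5), 35)) = Mul(30, Rational(-7, 10)) = -21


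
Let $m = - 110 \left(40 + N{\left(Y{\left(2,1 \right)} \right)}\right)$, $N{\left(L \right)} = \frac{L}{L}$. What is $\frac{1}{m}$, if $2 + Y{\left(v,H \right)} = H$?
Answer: $- \frac{1}{4510} \approx -0.00022173$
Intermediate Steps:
$Y{\left(v,H \right)} = -2 + H$
$N{\left(L \right)} = 1$
$m = -4510$ ($m = - 110 \left(40 + 1\right) = \left(-110\right) 41 = -4510$)
$\frac{1}{m} = \frac{1}{-4510} = - \frac{1}{4510}$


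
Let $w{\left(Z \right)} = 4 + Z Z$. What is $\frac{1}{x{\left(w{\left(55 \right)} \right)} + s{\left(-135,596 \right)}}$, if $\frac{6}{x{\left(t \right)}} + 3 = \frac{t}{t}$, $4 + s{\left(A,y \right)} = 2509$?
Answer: $\frac{1}{2502} \approx 0.00039968$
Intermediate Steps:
$s{\left(A,y \right)} = 2505$ ($s{\left(A,y \right)} = -4 + 2509 = 2505$)
$w{\left(Z \right)} = 4 + Z^{2}$
$x{\left(t \right)} = -3$ ($x{\left(t \right)} = \frac{6}{-3 + \frac{t}{t}} = \frac{6}{-3 + 1} = \frac{6}{-2} = 6 \left(- \frac{1}{2}\right) = -3$)
$\frac{1}{x{\left(w{\left(55 \right)} \right)} + s{\left(-135,596 \right)}} = \frac{1}{-3 + 2505} = \frac{1}{2502}$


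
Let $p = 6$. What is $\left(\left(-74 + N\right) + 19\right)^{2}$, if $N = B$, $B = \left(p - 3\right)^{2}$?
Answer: $2116$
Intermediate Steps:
$B = 9$ ($B = \left(6 - 3\right)^{2} = 3^{2} = 9$)
$N = 9$
$\left(\left(-74 + N\right) + 19\right)^{2} = \left(\left(-74 + 9\right) + 19\right)^{2} = \left(-65 + 19\right)^{2} = \left(-46\right)^{2} = 2116$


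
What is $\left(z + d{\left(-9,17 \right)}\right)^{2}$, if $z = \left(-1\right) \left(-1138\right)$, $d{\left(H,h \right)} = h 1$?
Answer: $1334025$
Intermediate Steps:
$d{\left(H,h \right)} = h$
$z = 1138$
$\left(z + d{\left(-9,17 \right)}\right)^{2} = \left(1138 + 17\right)^{2} = 1155^{2} = 1334025$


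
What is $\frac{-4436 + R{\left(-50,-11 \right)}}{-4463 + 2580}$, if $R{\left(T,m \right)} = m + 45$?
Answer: $\frac{4402}{1883} \approx 2.3378$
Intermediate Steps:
$R{\left(T,m \right)} = 45 + m$
$\frac{-4436 + R{\left(-50,-11 \right)}}{-4463 + 2580} = \frac{-4436 + \left(45 - 11\right)}{-4463 + 2580} = \frac{-4436 + 34}{-1883} = \left(-4402\right) \left(- \frac{1}{1883}\right) = \frac{4402}{1883}$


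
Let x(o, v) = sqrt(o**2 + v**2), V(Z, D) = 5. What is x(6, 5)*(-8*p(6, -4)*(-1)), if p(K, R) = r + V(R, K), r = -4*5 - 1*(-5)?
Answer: -80*sqrt(61) ≈ -624.82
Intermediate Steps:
r = -15 (r = -20 + 5 = -15)
p(K, R) = -10 (p(K, R) = -15 + 5 = -10)
x(6, 5)*(-8*p(6, -4)*(-1)) = sqrt(6**2 + 5**2)*(-(-80)*(-1)) = sqrt(36 + 25)*(-8*10) = sqrt(61)*(-80) = -80*sqrt(61)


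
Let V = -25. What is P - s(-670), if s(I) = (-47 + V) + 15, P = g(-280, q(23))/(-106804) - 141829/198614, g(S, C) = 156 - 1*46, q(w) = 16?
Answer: 149244764792/2651596207 ≈ 56.285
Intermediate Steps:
g(S, C) = 110 (g(S, C) = 156 - 46 = 110)
P = -1896219007/2651596207 (P = 110/(-106804) - 141829/198614 = 110*(-1/106804) - 141829*1/198614 = -55/53402 - 141829/198614 = -1896219007/2651596207 ≈ -0.71512)
s(I) = -57 (s(I) = (-47 - 25) + 15 = -72 + 15 = -57)
P - s(-670) = -1896219007/2651596207 - 1*(-57) = -1896219007/2651596207 + 57 = 149244764792/2651596207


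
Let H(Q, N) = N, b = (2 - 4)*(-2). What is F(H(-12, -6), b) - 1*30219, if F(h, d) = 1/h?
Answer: -181315/6 ≈ -30219.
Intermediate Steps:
b = 4 (b = -2*(-2) = 4)
F(H(-12, -6), b) - 1*30219 = 1/(-6) - 1*30219 = -⅙ - 30219 = -181315/6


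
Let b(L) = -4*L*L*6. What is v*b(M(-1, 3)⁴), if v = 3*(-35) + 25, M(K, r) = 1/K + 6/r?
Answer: 1920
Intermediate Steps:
M(K, r) = 1/K + 6/r
b(L) = -24*L² (b(L) = -4*L²*6 = -24*L²)
v = -80 (v = -105 + 25 = -80)
v*b(M(-1, 3)⁴) = -(-1920)*((1/(-1) + 6/3)⁴)² = -(-1920)*((-1 + 6*(⅓))⁴)² = -(-1920)*((-1 + 2)⁴)² = -(-1920)*(1⁴)² = -(-1920)*1² = -(-1920) = -80*(-24) = 1920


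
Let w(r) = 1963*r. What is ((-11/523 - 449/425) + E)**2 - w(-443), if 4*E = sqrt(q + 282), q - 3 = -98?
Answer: 687435036399459939/790498810000 - 119751*sqrt(187)/222275 ≈ 8.6961e+5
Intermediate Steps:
q = -95 (q = 3 - 98 = -95)
E = sqrt(187)/4 (E = sqrt(-95 + 282)/4 = sqrt(187)/4 ≈ 3.4187)
((-11/523 - 449/425) + E)**2 - w(-443) = ((-11/523 - 449/425) + sqrt(187)/4)**2 - 1963*(-443) = ((-11*1/523 - 449*1/425) + sqrt(187)/4)**2 - 1*(-869609) = ((-11/523 - 449/425) + sqrt(187)/4)**2 + 869609 = (-239502/222275 + sqrt(187)/4)**2 + 869609 = 869609 + (-239502/222275 + sqrt(187)/4)**2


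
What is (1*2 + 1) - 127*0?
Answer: 3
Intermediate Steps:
(1*2 + 1) - 127*0 = (2 + 1) + 0 = 3 + 0 = 3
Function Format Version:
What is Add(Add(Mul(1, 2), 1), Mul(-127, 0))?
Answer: 3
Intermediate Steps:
Add(Add(Mul(1, 2), 1), Mul(-127, 0)) = Add(Add(2, 1), 0) = Add(3, 0) = 3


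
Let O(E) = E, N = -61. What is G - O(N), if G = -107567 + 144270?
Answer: 36764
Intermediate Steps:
G = 36703
G - O(N) = 36703 - 1*(-61) = 36703 + 61 = 36764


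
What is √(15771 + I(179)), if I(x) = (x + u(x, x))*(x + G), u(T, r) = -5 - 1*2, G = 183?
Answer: √78035 ≈ 279.35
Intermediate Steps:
u(T, r) = -7 (u(T, r) = -5 - 2 = -7)
I(x) = (-7 + x)*(183 + x) (I(x) = (x - 7)*(x + 183) = (-7 + x)*(183 + x))
√(15771 + I(179)) = √(15771 + (-1281 + 179² + 176*179)) = √(15771 + (-1281 + 32041 + 31504)) = √(15771 + 62264) = √78035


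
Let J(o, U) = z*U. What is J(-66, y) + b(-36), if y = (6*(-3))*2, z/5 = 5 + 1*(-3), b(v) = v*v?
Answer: 936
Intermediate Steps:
b(v) = v**2
z = 10 (z = 5*(5 + 1*(-3)) = 5*(5 - 3) = 5*2 = 10)
y = -36 (y = -18*2 = -36)
J(o, U) = 10*U
J(-66, y) + b(-36) = 10*(-36) + (-36)**2 = -360 + 1296 = 936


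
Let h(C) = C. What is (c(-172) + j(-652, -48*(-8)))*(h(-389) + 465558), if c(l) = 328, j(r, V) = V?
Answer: 331200328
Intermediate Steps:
(c(-172) + j(-652, -48*(-8)))*(h(-389) + 465558) = (328 - 48*(-8))*(-389 + 465558) = (328 + 384)*465169 = 712*465169 = 331200328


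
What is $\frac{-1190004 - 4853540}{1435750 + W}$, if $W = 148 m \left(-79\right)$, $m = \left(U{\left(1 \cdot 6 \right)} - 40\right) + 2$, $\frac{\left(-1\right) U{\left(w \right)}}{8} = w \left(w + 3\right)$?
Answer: $- \frac{3021772}{3465495} \approx -0.87196$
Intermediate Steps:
$U{\left(w \right)} = - 8 w \left(3 + w\right)$ ($U{\left(w \right)} = - 8 w \left(w + 3\right) = - 8 w \left(3 + w\right)$)
$m = -470$ ($m = \left(- 8 \cdot 1 \cdot 6 \left(3 + 1 \cdot 6\right) - 40\right) + 2 = \left(\left(-8\right) 6 \left(3 + 6\right) - 40\right) + 2 = \left(\left(-8\right) 6 \cdot 9 - 40\right) + 2 = \left(-432 - 40\right) + 2 = -472 + 2 = -470$)
$W = 5495240$ ($W = 148 \left(-470\right) \left(-79\right) = \left(-69560\right) \left(-79\right) = 5495240$)
$\frac{-1190004 - 4853540}{1435750 + W} = \frac{-1190004 - 4853540}{1435750 + 5495240} = - \frac{6043544}{6930990} = \left(-6043544\right) \frac{1}{6930990} = - \frac{3021772}{3465495}$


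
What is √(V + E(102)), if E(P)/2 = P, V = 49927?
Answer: √50131 ≈ 223.90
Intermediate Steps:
E(P) = 2*P
√(V + E(102)) = √(49927 + 2*102) = √(49927 + 204) = √50131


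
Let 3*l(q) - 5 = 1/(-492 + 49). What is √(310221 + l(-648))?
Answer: 3*√6764543107/443 ≈ 556.98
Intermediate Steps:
l(q) = 738/443 (l(q) = 5/3 + 1/(3*(-492 + 49)) = 5/3 + (⅓)/(-443) = 5/3 + (⅓)*(-1/443) = 5/3 - 1/1329 = 738/443)
√(310221 + l(-648)) = √(310221 + 738/443) = √(137428641/443) = 3*√6764543107/443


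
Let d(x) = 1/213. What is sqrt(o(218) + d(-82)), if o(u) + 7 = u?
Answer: 212*sqrt(213)/213 ≈ 14.526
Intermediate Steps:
o(u) = -7 + u
d(x) = 1/213
sqrt(o(218) + d(-82)) = sqrt((-7 + 218) + 1/213) = sqrt(211 + 1/213) = sqrt(44944/213) = 212*sqrt(213)/213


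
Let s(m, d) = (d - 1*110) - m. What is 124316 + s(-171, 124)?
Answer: 124501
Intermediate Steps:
s(m, d) = -110 + d - m (s(m, d) = (d - 110) - m = (-110 + d) - m = -110 + d - m)
124316 + s(-171, 124) = 124316 + (-110 + 124 - 1*(-171)) = 124316 + (-110 + 124 + 171) = 124316 + 185 = 124501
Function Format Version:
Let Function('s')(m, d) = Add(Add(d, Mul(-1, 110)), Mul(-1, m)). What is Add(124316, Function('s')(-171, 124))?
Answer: 124501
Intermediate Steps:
Function('s')(m, d) = Add(-110, d, Mul(-1, m)) (Function('s')(m, d) = Add(Add(d, -110), Mul(-1, m)) = Add(Add(-110, d), Mul(-1, m)) = Add(-110, d, Mul(-1, m)))
Add(124316, Function('s')(-171, 124)) = Add(124316, Add(-110, 124, Mul(-1, -171))) = Add(124316, Add(-110, 124, 171)) = Add(124316, 185) = 124501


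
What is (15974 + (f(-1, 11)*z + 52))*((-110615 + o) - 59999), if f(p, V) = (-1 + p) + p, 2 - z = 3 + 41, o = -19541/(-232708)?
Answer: -160321615164498/58177 ≈ -2.7558e+9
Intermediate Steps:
o = 19541/232708 (o = -19541*(-1/232708) = 19541/232708 ≈ 0.083972)
z = -42 (z = 2 - (3 + 41) = 2 - 1*44 = 2 - 44 = -42)
f(p, V) = -1 + 2*p
(15974 + (f(-1, 11)*z + 52))*((-110615 + o) - 59999) = (15974 + ((-1 + 2*(-1))*(-42) + 52))*((-110615 + 19541/232708) - 59999) = (15974 + ((-1 - 2)*(-42) + 52))*(-25740975879/232708 - 59999) = (15974 + (-3*(-42) + 52))*(-39703223171/232708) = (15974 + (126 + 52))*(-39703223171/232708) = (15974 + 178)*(-39703223171/232708) = 16152*(-39703223171/232708) = -160321615164498/58177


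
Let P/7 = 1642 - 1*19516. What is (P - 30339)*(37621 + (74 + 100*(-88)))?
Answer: -4491930015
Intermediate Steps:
P = -125118 (P = 7*(1642 - 1*19516) = 7*(1642 - 19516) = 7*(-17874) = -125118)
(P - 30339)*(37621 + (74 + 100*(-88))) = (-125118 - 30339)*(37621 + (74 + 100*(-88))) = -155457*(37621 + (74 - 8800)) = -155457*(37621 - 8726) = -155457*28895 = -4491930015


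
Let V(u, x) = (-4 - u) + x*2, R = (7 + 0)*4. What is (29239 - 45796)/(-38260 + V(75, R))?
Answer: 5519/12761 ≈ 0.43249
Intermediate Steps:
R = 28 (R = 7*4 = 28)
V(u, x) = -4 - u + 2*x (V(u, x) = (-4 - u) + 2*x = -4 - u + 2*x)
(29239 - 45796)/(-38260 + V(75, R)) = (29239 - 45796)/(-38260 + (-4 - 1*75 + 2*28)) = -16557/(-38260 + (-4 - 75 + 56)) = -16557/(-38260 - 23) = -16557/(-38283) = -16557*(-1/38283) = 5519/12761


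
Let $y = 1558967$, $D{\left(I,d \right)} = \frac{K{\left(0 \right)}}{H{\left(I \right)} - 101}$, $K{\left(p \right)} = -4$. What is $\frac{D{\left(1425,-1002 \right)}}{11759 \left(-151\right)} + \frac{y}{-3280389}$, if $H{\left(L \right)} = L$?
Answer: $- \frac{916246338403504}{1927971804759231} \approx -0.47524$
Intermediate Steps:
$D{\left(I,d \right)} = - \frac{4}{-101 + I}$ ($D{\left(I,d \right)} = \frac{1}{I - 101} \left(-4\right) = \frac{1}{-101 + I} \left(-4\right) = - \frac{4}{-101 + I}$)
$\frac{D{\left(1425,-1002 \right)}}{11759 \left(-151\right)} + \frac{y}{-3280389} = \frac{\left(-4\right) \frac{1}{-101 + 1425}}{11759 \left(-151\right)} + \frac{1558967}{-3280389} = \frac{\left(-4\right) \frac{1}{1324}}{-1775609} + 1558967 \left(- \frac{1}{3280389}\right) = \left(-4\right) \frac{1}{1324} \left(- \frac{1}{1775609}\right) - \frac{1558967}{3280389} = \left(- \frac{1}{331}\right) \left(- \frac{1}{1775609}\right) - \frac{1558967}{3280389} = \frac{1}{587726579} - \frac{1558967}{3280389} = - \frac{916246338403504}{1927971804759231}$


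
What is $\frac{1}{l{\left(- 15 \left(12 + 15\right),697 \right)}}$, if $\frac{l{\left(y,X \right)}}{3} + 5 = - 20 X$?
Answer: $- \frac{1}{41835} \approx -2.3903 \cdot 10^{-5}$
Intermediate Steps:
$l{\left(y,X \right)} = -15 - 60 X$ ($l{\left(y,X \right)} = -15 + 3 \left(- 20 X\right) = -15 - 60 X$)
$\frac{1}{l{\left(- 15 \left(12 + 15\right),697 \right)}} = \frac{1}{-15 - 41820} = \frac{1}{-41835} = - \frac{1}{41835}$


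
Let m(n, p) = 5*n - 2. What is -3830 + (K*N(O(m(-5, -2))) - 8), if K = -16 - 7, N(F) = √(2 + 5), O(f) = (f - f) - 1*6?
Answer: -3838 - 23*√7 ≈ -3898.9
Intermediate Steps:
m(n, p) = -2 + 5*n
O(f) = -6 (O(f) = 0 - 6 = -6)
N(F) = √7
K = -23
-3830 + (K*N(O(m(-5, -2))) - 8) = -3830 + (-23*√7 - 8) = -3830 + (-8 - 23*√7) = -3838 - 23*√7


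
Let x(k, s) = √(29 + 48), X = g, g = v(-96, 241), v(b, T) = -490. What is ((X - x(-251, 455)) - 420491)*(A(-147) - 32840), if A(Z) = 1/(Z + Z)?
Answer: 1354851712247/98 + 9654961*√77/294 ≈ 1.3825e+10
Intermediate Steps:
A(Z) = 1/(2*Z)
g = -490
X = -490
x(k, s) = √77
((X - x(-251, 455)) - 420491)*(A(-147) - 32840) = ((-490 - √77) - 420491)*((½)/(-147) - 32840) = (-420981 - √77)*((½)*(-1/147) - 32840) = (-420981 - √77)*(-1/294 - 32840) = (-420981 - √77)*(-9654961/294) = 1354851712247/98 + 9654961*√77/294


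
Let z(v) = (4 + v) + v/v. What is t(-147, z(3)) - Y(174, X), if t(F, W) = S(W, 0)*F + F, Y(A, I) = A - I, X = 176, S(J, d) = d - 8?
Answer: 1031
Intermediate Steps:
S(J, d) = -8 + d
z(v) = 5 + v (z(v) = (4 + v) + 1 = 5 + v)
t(F, W) = -7*F (t(F, W) = (-8 + 0)*F + F = -8*F + F = -7*F)
t(-147, z(3)) - Y(174, X) = -7*(-147) - (174 - 1*176) = 1029 - (174 - 176) = 1029 - 1*(-2) = 1029 + 2 = 1031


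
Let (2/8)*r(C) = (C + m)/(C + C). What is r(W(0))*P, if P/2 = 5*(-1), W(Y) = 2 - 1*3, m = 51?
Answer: 1000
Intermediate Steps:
W(Y) = -1 (W(Y) = 2 - 3 = -1)
r(C) = 2*(51 + C)/C (r(C) = 4*((C + 51)/(C + C)) = 4*((51 + C)/((2*C))) = 4*((51 + C)*(1/(2*C))) = 4*((51 + C)/(2*C)) = 2*(51 + C)/C)
P = -10 (P = 2*(5*(-1)) = 2*(-5) = -10)
r(W(0))*P = (2 + 102/(-1))*(-10) = (2 + 102*(-1))*(-10) = (2 - 102)*(-10) = -100*(-10) = 1000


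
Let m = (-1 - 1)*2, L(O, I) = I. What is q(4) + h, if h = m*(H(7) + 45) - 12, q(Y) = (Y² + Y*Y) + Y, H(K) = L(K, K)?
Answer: -184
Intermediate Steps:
m = -4 (m = -2*2 = -4)
H(K) = K
q(Y) = Y + 2*Y² (q(Y) = (Y² + Y²) + Y = 2*Y² + Y = Y + 2*Y²)
h = -220 (h = -4*(7 + 45) - 12 = -4*52 - 12 = -208 - 12 = -220)
q(4) + h = 4*(1 + 2*4) - 220 = 4*(1 + 8) - 220 = 4*9 - 220 = 36 - 220 = -184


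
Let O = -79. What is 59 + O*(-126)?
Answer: 10013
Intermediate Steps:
59 + O*(-126) = 59 - 79*(-126) = 59 + 9954 = 10013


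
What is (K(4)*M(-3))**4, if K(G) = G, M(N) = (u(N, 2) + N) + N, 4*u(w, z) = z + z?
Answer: 160000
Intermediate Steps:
u(w, z) = z/2 (u(w, z) = (z + z)/4 = (2*z)/4 = z/2)
M(N) = 1 + 2*N (M(N) = ((1/2)*2 + N) + N = (1 + N) + N = 1 + 2*N)
(K(4)*M(-3))**4 = (4*(1 + 2*(-3)))**4 = (4*(1 - 6))**4 = (4*(-5))**4 = (-20)**4 = 160000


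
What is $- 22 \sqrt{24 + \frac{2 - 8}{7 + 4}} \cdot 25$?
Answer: $- 50 \sqrt{2838} \approx -2663.6$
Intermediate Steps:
$- 22 \sqrt{24 + \frac{2 - 8}{7 + 4}} \cdot 25 = - 22 \sqrt{24 - \frac{6}{11}} \cdot 25 = - 22 \sqrt{\frac{258}{11}} \cdot 25 = - 22 \frac{\sqrt{2838}}{11} \cdot 25 = - 2 \sqrt{2838} \cdot 25 = - 50 \sqrt{2838}$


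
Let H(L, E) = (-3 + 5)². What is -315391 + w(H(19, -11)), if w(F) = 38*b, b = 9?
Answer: -315049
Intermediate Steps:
H(L, E) = 4 (H(L, E) = 2² = 4)
w(F) = 342 (w(F) = 38*9 = 342)
-315391 + w(H(19, -11)) = -315391 + 342 = -315049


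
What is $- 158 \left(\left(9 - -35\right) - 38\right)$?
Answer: $-948$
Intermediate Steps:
$- 158 \left(\left(9 - -35\right) - 38\right) = - 158 \left(\left(9 + 35\right) - 38\right) = - 158 \left(44 - 38\right) = \left(-158\right) 6 = -948$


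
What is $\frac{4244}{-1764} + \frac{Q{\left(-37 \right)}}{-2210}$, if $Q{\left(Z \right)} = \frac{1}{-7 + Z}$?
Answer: $- \frac{103171199}{42882840} \approx -2.4059$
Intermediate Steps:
$\frac{4244}{-1764} + \frac{Q{\left(-37 \right)}}{-2210} = \frac{4244}{-1764} + \frac{1}{\left(-7 - 37\right) \left(-2210\right)} = 4244 \left(- \frac{1}{1764}\right) + \frac{1}{-44} \left(- \frac{1}{2210}\right) = - \frac{1061}{441} - - \frac{1}{97240} = - \frac{1061}{441} + \frac{1}{97240} = - \frac{103171199}{42882840}$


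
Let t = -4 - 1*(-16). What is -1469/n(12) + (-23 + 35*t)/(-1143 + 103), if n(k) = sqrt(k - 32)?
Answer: -397/1040 + 1469*I*sqrt(5)/10 ≈ -0.38173 + 328.48*I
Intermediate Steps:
t = 12 (t = -4 + 16 = 12)
n(k) = sqrt(-32 + k)
-1469/n(12) + (-23 + 35*t)/(-1143 + 103) = -1469/sqrt(-32 + 12) + (-23 + 35*12)/(-1143 + 103) = -1469*(-I*sqrt(5)/10) + (-23 + 420)/(-1040) = -1469*(-I*sqrt(5)/10) + 397*(-1/1040) = -(-1469)*I*sqrt(5)/10 - 397/1040 = 1469*I*sqrt(5)/10 - 397/1040 = -397/1040 + 1469*I*sqrt(5)/10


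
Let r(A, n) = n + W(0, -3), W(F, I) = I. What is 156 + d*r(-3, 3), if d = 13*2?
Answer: 156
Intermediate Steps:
d = 26
r(A, n) = -3 + n (r(A, n) = n - 3 = -3 + n)
156 + d*r(-3, 3) = 156 + 26*(-3 + 3) = 156 + 26*0 = 156 + 0 = 156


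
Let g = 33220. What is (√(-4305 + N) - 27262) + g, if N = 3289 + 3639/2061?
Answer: 5958 + 17*I*√1656357/687 ≈ 5958.0 + 31.847*I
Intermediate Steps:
N = 2260756/687 (N = 3289 + 3639*(1/2061) = 3289 + 1213/687 = 2260756/687 ≈ 3290.8)
(√(-4305 + N) - 27262) + g = (√(-4305 + 2260756/687) - 27262) + 33220 = (√(-696779/687) - 27262) + 33220 = (17*I*√1656357/687 - 27262) + 33220 = (-27262 + 17*I*√1656357/687) + 33220 = 5958 + 17*I*√1656357/687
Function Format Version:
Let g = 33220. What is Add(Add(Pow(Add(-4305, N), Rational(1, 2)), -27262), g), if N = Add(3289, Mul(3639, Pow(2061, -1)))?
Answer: Add(5958, Mul(Rational(17, 687), I, Pow(1656357, Rational(1, 2)))) ≈ Add(5958.0, Mul(31.847, I))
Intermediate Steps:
N = Rational(2260756, 687) (N = Add(3289, Mul(3639, Rational(1, 2061))) = Add(3289, Rational(1213, 687)) = Rational(2260756, 687) ≈ 3290.8)
Add(Add(Pow(Add(-4305, N), Rational(1, 2)), -27262), g) = Add(Add(Pow(Add(-4305, Rational(2260756, 687)), Rational(1, 2)), -27262), 33220) = Add(Add(Pow(Rational(-696779, 687), Rational(1, 2)), -27262), 33220) = Add(Add(Mul(Rational(17, 687), I, Pow(1656357, Rational(1, 2))), -27262), 33220) = Add(Add(-27262, Mul(Rational(17, 687), I, Pow(1656357, Rational(1, 2)))), 33220) = Add(5958, Mul(Rational(17, 687), I, Pow(1656357, Rational(1, 2))))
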